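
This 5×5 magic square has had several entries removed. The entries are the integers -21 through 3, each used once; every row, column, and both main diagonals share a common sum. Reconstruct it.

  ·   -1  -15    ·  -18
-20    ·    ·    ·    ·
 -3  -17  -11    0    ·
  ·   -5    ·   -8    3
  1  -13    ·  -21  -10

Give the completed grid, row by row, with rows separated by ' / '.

The entries are -21 through 3, which sum to -225, so each line sums to -225/5 = -45.
Row 3 must total -45; the given cells sum to -31, so (3,5) = -14.
Row 5 must total -45; the given cells sum to -43, so (5,3) = -2.
Column 2 must total -45; the given cells sum to -36, so (2,2) = -9.
Column 5: -18 + (-14) + 3 + (-10) + ? = -45, so (2,5) = -6.
From main diagonal, -45 − (-9 + (-11) + (-8) + (-10)) gives (1,1) = -7.
From anti-diagonal, -45 − (-18 + (-11) + (-5) + 1) gives (2,4) = -12.
The remaining cell in row 1 is (1,4) = -45 − (-41) = -4.
From row 2, -45 − (-20 + (-9) + (-12) + (-6)) gives (2,3) = 2.
Column 1: -7 + (-20) + (-3) + 1 + ? = -45, so (4,1) = -16.
From column 3, -45 − (-15 + 2 + (-11) + (-2)) gives (4,3) = -19.

-7 -1 -15 -4 -18 / -20 -9 2 -12 -6 / -3 -17 -11 0 -14 / -16 -5 -19 -8 3 / 1 -13 -2 -21 -10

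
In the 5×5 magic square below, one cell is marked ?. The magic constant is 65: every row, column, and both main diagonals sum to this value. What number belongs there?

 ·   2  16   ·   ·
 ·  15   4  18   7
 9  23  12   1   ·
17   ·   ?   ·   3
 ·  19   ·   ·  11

25

From row 2, 65 − (15 + 4 + 18 + 7) gives (2,1) = 21.
From row 3, 65 − (9 + 23 + 12 + 1) gives (3,5) = 20.
Using column 2: 2 + 15 + 23 + 19 + ? → (4,2) = 65 − 59 = 6.
The remaining cell in column 5 is (1,5) = 65 − 41 = 24.
Anti-diagonal: 24 + 18 + 12 + 6 + ? = 65, so (5,1) = 5.
The remaining cell in column 1 is (1,1) = 65 − 52 = 13.
The remaining cell in main diagonal is (4,4) = 65 − 51 = 14.
Using row 1: 13 + 2 + 16 + 24 + ? → (1,4) = 65 − 55 = 10.
The remaining cell in row 4 is (4,3) = 65 − 40 = 25.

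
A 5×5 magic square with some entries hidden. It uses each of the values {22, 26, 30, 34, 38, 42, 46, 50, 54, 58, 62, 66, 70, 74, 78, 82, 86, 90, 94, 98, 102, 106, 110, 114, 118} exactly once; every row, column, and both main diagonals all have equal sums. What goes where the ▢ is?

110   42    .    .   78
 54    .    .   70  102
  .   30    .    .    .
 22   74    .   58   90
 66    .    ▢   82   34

50

The 25 entries sum to 1750, so each line sums to 1750/5 = 350.
Row 4: 22 + 74 + 58 + 90 + ? = 350, so (4,3) = 106.
Column 1 needs 350; the known cells sum to 252, so (3,1) = 98.
Column 5 needs 350; the known cells sum to 304, so (3,5) = 46.
Anti-diagonal must total 350; the given cells sum to 288, so (3,3) = 62.
Row 3 needs 350; the known cells sum to 236, so (3,4) = 114.
Column 4 must total 350; the given cells sum to 324, so (1,4) = 26.
Main diagonal: 110 + 62 + 58 + 34 + ? = 350, so (2,2) = 86.
Row 1 must total 350; the given cells sum to 256, so (1,3) = 94.
Row 2 needs 350; the known cells sum to 312, so (2,3) = 38.
The remaining cell in column 2 is (5,2) = 350 − 232 = 118.
The remaining cell in column 3 is (5,3) = 350 − 300 = 50.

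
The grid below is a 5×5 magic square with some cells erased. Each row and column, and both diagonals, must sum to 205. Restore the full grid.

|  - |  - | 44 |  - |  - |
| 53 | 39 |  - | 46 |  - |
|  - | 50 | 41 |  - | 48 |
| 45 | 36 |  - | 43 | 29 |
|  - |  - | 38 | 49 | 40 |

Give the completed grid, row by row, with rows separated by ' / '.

Row 4 needs 205; the known cells sum to 153, so (4,3) = 52.
Using column 3: 44 + 41 + 52 + 38 + ? → (2,3) = 205 − 175 = 30.
The remaining cell in main diagonal is (1,1) = 205 − 163 = 42.
Row 2 needs 205; the known cells sum to 168, so (2,5) = 37.
The remaining cell in column 5 is (1,5) = 205 − 154 = 51.
Anti-diagonal must total 205; the given cells sum to 174, so (5,1) = 31.
Row 5 must total 205; the given cells sum to 158, so (5,2) = 47.
Using column 1: 42 + 53 + 45 + 31 + ? → (3,1) = 205 − 171 = 34.
Column 2 must total 205; the given cells sum to 172, so (1,2) = 33.
Row 1 needs 205; the known cells sum to 170, so (1,4) = 35.
Row 3: 34 + 50 + 41 + 48 + ? = 205, so (3,4) = 32.

42 33 44 35 51 / 53 39 30 46 37 / 34 50 41 32 48 / 45 36 52 43 29 / 31 47 38 49 40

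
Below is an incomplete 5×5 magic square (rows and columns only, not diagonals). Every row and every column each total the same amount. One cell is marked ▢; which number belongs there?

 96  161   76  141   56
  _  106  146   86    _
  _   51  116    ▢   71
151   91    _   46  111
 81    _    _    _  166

156

Row 1 is complete and sums to 530; that is the magic constant.
Row 4: 151 + 91 + 46 + 111 + ? = 530, so (4,3) = 131.
Column 2 needs 530; the known cells sum to 409, so (5,2) = 121.
Column 3: 76 + 146 + 116 + 131 + ? = 530, so (5,3) = 61.
Column 5: 56 + 71 + 111 + 166 + ? = 530, so (2,5) = 126.
The remaining cell in row 2 is (2,1) = 530 − 464 = 66.
Using row 5: 81 + 121 + 61 + 166 + ? → (5,4) = 530 − 429 = 101.
Column 1 needs 530; the known cells sum to 394, so (3,1) = 136.
Column 4 must total 530; the given cells sum to 374, so (3,4) = 156.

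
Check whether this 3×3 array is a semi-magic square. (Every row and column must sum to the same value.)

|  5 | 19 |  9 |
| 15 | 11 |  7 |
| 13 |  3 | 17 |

Yes

Row 1: 5 + 19 + 9 = 33.
Row 2: 15 + 11 + 7 = 33.
Row 3: 13 + 3 + 17 = 33.
Column 1: 5 + 15 + 13 = 33.
Column 2: 19 + 11 + 3 = 33.
Column 3: 9 + 7 + 17 = 33.
All lines sum to 33.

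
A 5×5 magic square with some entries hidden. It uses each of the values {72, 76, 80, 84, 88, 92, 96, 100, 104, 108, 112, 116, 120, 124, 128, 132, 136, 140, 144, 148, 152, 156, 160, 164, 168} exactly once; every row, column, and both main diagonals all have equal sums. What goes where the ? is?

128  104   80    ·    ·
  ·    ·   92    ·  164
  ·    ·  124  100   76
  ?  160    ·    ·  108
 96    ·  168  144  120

84

The 25 entries sum to 3000, so each line sums to 3000/5 = 600.
The remaining cell in row 5 is (5,2) = 600 − 528 = 72.
Column 3: 80 + 92 + 124 + 168 + ? = 600, so (4,3) = 136.
The remaining cell in column 5 is (1,5) = 600 − 468 = 132.
From anti-diagonal, 600 − (132 + 124 + 160 + 96) gives (2,4) = 88.
Row 1: 128 + 104 + 80 + 132 + ? = 600, so (1,4) = 156.
Using column 4: 156 + 88 + 100 + 144 + ? → (4,4) = 600 − 488 = 112.
The remaining cell in main diagonal is (2,2) = 600 − 484 = 116.
Row 2 must total 600; the given cells sum to 460, so (2,1) = 140.
Row 4 needs 600; the known cells sum to 516, so (4,1) = 84.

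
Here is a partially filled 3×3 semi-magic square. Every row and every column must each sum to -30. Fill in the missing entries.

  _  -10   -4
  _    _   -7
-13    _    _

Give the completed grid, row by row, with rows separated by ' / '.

-16 -10 -4 / -1 -22 -7 / -13 2 -19

Row 1 needs -30; the known cells sum to -14, so (1,1) = -16.
Using column 1: -16 + (-13) + ? → (2,1) = -30 − (-29) = -1.
Column 3 needs -30; the known cells sum to -11, so (3,3) = -19.
Row 2 needs -30; the known cells sum to -8, so (2,2) = -22.
The remaining cell in row 3 is (3,2) = -30 − (-32) = 2.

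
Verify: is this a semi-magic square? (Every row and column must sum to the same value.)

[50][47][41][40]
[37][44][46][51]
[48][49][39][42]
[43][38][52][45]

Yes

Row 1: 50 + 47 + 41 + 40 = 178.
Row 2: 37 + 44 + 46 + 51 = 178.
Row 3: 48 + 49 + 39 + 42 = 178.
Row 4: 43 + 38 + 52 + 45 = 178.
Column 1: 50 + 37 + 48 + 43 = 178.
Column 2: 47 + 44 + 49 + 38 = 178.
Column 3: 41 + 46 + 39 + 52 = 178.
Column 4: 40 + 51 + 42 + 45 = 178.
All lines sum to 178.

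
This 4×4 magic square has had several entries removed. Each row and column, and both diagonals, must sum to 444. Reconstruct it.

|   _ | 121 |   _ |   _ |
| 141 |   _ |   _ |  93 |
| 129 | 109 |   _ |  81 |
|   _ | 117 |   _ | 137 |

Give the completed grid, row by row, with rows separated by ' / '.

85 121 105 133 / 141 97 113 93 / 129 109 125 81 / 89 117 101 137

Using row 3: 129 + 109 + 81 + ? → (3,3) = 444 − 319 = 125.
Using column 2: 121 + 109 + 117 + ? → (2,2) = 444 − 347 = 97.
Column 4 must total 444; the given cells sum to 311, so (1,4) = 133.
Using main diagonal: 97 + 125 + 137 + ? → (1,1) = 444 − 359 = 85.
From row 1, 444 − (85 + 121 + 133) gives (1,3) = 105.
The remaining cell in row 2 is (2,3) = 444 − 331 = 113.
Column 1 must total 444; the given cells sum to 355, so (4,1) = 89.
Column 3: 105 + 113 + 125 + ? = 444, so (4,3) = 101.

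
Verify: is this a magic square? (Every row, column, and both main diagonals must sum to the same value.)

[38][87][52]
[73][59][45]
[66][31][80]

Yes

Row 1: 38 + 87 + 52 = 177.
Row 2: 73 + 59 + 45 = 177.
Row 3: 66 + 31 + 80 = 177.
Column 1: 38 + 73 + 66 = 177.
Column 2: 87 + 59 + 31 = 177.
Column 3: 52 + 45 + 80 = 177.
Main diagonal: 38 + 59 + 80 = 177.
Anti-diagonal: 52 + 59 + 66 = 177.
All lines sum to 177.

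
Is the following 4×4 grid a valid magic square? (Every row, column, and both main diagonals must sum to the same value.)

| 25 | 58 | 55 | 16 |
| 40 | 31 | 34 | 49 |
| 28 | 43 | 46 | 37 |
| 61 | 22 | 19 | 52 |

Yes

Row 1: 25 + 58 + 55 + 16 = 154.
Row 2: 40 + 31 + 34 + 49 = 154.
Row 3: 28 + 43 + 46 + 37 = 154.
Row 4: 61 + 22 + 19 + 52 = 154.
Column 1: 25 + 40 + 28 + 61 = 154.
Column 2: 58 + 31 + 43 + 22 = 154.
Column 3: 55 + 34 + 46 + 19 = 154.
Column 4: 16 + 49 + 37 + 52 = 154.
Main diagonal: 25 + 31 + 46 + 52 = 154.
Anti-diagonal: 16 + 34 + 43 + 61 = 154.
All lines sum to 154.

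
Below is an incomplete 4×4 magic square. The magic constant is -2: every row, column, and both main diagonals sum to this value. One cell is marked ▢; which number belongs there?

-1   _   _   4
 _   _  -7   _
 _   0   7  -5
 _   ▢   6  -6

-3

Row 3: 0 + 7 + (-5) + ? = -2, so (3,1) = -4.
The remaining cell in column 3 is (1,3) = -2 − 6 = -8.
Column 4: 4 + (-5) + (-6) + ? = -2, so (2,4) = 5.
Using main diagonal: -1 + 7 + (-6) + ? → (2,2) = -2 − 0 = -2.
Anti-diagonal needs -2; the known cells sum to -3, so (4,1) = 1.
The remaining cell in row 1 is (1,2) = -2 − (-5) = 3.
Using row 2: -2 + (-7) + 5 + ? → (2,1) = -2 − (-4) = 2.
Row 4 must total -2; the given cells sum to 1, so (4,2) = -3.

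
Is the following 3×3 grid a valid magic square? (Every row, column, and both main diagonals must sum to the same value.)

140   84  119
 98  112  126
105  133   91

No — row 2 sums to 336 but row 3 sums to 329.

Row 1: 140 + 84 + 119 = 343.
Row 2: 98 + 112 + 126 = 336.
Row 3: 105 + 133 + 91 = 329.
Column 1: 140 + 98 + 105 = 343.
Column 2: 84 + 112 + 133 = 329.
Column 3: 119 + 126 + 91 = 336.
Main diagonal: 140 + 112 + 91 = 343.
Anti-diagonal: 119 + 112 + 105 = 336.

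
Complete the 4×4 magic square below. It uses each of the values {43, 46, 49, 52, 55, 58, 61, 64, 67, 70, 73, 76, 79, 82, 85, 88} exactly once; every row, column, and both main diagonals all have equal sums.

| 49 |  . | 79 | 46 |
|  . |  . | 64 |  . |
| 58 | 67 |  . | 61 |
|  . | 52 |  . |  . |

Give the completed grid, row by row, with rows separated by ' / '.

The 16 entries sum to 1048, so each line sums to 1048/4 = 262.
From row 1, 262 − (49 + 79 + 46) gives (1,2) = 88.
Row 3 needs 262; the known cells sum to 186, so (3,3) = 76.
Using column 2: 88 + 67 + 52 + ? → (2,2) = 262 − 207 = 55.
Column 3 must total 262; the given cells sum to 219, so (4,3) = 43.
From main diagonal, 262 − (49 + 55 + 76) gives (4,4) = 82.
Using anti-diagonal: 46 + 64 + 67 + ? → (4,1) = 262 − 177 = 85.
Column 1: 49 + 58 + 85 + ? = 262, so (2,1) = 70.
Using column 4: 46 + 61 + 82 + ? → (2,4) = 262 − 189 = 73.

49 88 79 46 / 70 55 64 73 / 58 67 76 61 / 85 52 43 82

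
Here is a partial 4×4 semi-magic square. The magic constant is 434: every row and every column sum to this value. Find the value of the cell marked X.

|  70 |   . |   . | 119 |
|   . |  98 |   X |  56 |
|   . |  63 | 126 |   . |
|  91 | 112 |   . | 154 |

147

From row 4, 434 − (91 + 112 + 154) gives (4,3) = 77.
Column 2 needs 434; the known cells sum to 273, so (1,2) = 161.
Column 4 must total 434; the given cells sum to 329, so (3,4) = 105.
From row 1, 434 − (70 + 161 + 119) gives (1,3) = 84.
Using row 3: 63 + 126 + 105 + ? → (3,1) = 434 − 294 = 140.
Column 1 must total 434; the given cells sum to 301, so (2,1) = 133.
Column 3: 84 + 126 + 77 + ? = 434, so (2,3) = 147.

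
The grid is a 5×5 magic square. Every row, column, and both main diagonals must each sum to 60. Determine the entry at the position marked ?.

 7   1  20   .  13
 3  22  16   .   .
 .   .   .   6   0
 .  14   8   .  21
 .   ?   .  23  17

5

Using row 1: 7 + 1 + 20 + 13 + ? → (1,4) = 60 − 41 = 19.
Column 5 needs 60; the known cells sum to 51, so (2,5) = 9.
Using row 2: 3 + 22 + 16 + 9 + ? → (2,4) = 60 − 50 = 10.
Using column 4: 19 + 10 + 6 + 23 + ? → (4,4) = 60 − 58 = 2.
The remaining cell in main diagonal is (3,3) = 60 − 48 = 12.
The remaining cell in anti-diagonal is (5,1) = 60 − 49 = 11.
Row 4: 14 + 8 + 2 + 21 + ? = 60, so (4,1) = 15.
From column 1, 60 − (7 + 3 + 15 + 11) gives (3,1) = 24.
Column 3: 20 + 16 + 12 + 8 + ? = 60, so (5,3) = 4.
From row 3, 60 − (24 + 12 + 6 + 0) gives (3,2) = 18.
Row 5 must total 60; the given cells sum to 55, so (5,2) = 5.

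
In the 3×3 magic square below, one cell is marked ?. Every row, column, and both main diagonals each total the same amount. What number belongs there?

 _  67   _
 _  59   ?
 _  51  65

Column 2 is complete and sums to 177; that is the magic constant.
Row 3 must total 177; the given cells sum to 116, so (3,1) = 61.
Using main diagonal: 59 + 65 + ? → (1,1) = 177 − 124 = 53.
Anti-diagonal: 59 + 61 + ? = 177, so (1,3) = 57.
Column 1 must total 177; the given cells sum to 114, so (2,1) = 63.
The remaining cell in column 3 is (2,3) = 177 − 122 = 55.

55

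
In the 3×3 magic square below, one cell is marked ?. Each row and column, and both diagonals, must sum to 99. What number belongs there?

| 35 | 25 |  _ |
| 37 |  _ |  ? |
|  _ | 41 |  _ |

Using row 1: 35 + 25 + ? → (1,3) = 99 − 60 = 39.
The remaining cell in column 1 is (3,1) = 99 − 72 = 27.
From column 2, 99 − (25 + 41) gives (2,2) = 33.
The remaining cell in main diagonal is (3,3) = 99 − 68 = 31.
Using row 2: 37 + 33 + ? → (2,3) = 99 − 70 = 29.

29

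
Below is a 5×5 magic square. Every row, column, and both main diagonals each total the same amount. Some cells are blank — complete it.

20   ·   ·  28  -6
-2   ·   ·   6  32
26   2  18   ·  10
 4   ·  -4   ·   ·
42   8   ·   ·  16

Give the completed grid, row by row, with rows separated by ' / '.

Column 1 is already complete: 20 + -2 + 26 + 4 + 42 = 90, so that is the magic constant.
Row 3: 26 + 2 + 18 + 10 + ? = 90, so (3,4) = 34.
The remaining cell in column 5 is (4,5) = 90 − 52 = 38.
Anti-diagonal: -6 + 6 + 18 + 42 + ? = 90, so (4,2) = 30.
Row 4 needs 90; the known cells sum to 68, so (4,4) = 22.
Column 4 needs 90; the known cells sum to 90, so (5,4) = 0.
Main diagonal needs 90; the known cells sum to 76, so (2,2) = 14.
The remaining cell in row 2 is (2,3) = 90 − 50 = 40.
Using row 5: 42 + 8 + 0 + 16 + ? → (5,3) = 90 − 66 = 24.
The remaining cell in column 2 is (1,2) = 90 − 54 = 36.
Column 3: 40 + 18 + (-4) + 24 + ? = 90, so (1,3) = 12.

20 36 12 28 -6 / -2 14 40 6 32 / 26 2 18 34 10 / 4 30 -4 22 38 / 42 8 24 0 16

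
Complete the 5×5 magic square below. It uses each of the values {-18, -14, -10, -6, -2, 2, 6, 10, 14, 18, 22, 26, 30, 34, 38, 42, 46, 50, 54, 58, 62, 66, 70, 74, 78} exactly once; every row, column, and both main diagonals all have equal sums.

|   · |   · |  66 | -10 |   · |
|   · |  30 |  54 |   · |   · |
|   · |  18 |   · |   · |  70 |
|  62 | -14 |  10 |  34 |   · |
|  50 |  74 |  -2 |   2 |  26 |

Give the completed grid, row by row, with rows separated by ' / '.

38 42 66 -10 14 / 6 30 54 78 -18 / -6 18 22 46 70 / 62 -14 10 34 58 / 50 74 -2 2 26

The 25 entries sum to 750, so each line sums to 750/5 = 150.
Row 4: 62 + (-14) + 10 + 34 + ? = 150, so (4,5) = 58.
The remaining cell in column 2 is (1,2) = 150 − 108 = 42.
Column 3 needs 150; the known cells sum to 128, so (3,3) = 22.
Main diagonal: 30 + 22 + 34 + 26 + ? = 150, so (1,1) = 38.
Using row 1: 38 + 42 + 66 + (-10) + ? → (1,5) = 150 − 136 = 14.
Column 5 needs 150; the known cells sum to 168, so (2,5) = -18.
Anti-diagonal must total 150; the given cells sum to 72, so (2,4) = 78.
Row 2: 30 + 54 + 78 + (-18) + ? = 150, so (2,1) = 6.
The remaining cell in column 1 is (3,1) = 150 − 156 = -6.
Using column 4: -10 + 78 + 34 + 2 + ? → (3,4) = 150 − 104 = 46.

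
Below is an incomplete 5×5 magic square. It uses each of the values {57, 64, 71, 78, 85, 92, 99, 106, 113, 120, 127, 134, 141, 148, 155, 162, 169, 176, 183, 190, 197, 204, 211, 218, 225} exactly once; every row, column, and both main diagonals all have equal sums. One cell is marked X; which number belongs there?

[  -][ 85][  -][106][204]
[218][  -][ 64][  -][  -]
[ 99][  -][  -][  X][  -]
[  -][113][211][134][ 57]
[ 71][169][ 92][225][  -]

78

The 25 entries sum to 3525, so each line sums to 3525/5 = 705.
Row 4: 113 + 211 + 134 + 57 + ? = 705, so (4,1) = 190.
The remaining cell in row 5 is (5,5) = 705 − 557 = 148.
The remaining cell in column 1 is (1,1) = 705 − 578 = 127.
From row 1, 705 − (127 + 85 + 106 + 204) gives (1,3) = 183.
The remaining cell in column 3 is (3,3) = 705 − 550 = 155.
Main diagonal: 127 + 155 + 134 + 148 + ? = 705, so (2,2) = 141.
From anti-diagonal, 705 − (204 + 155 + 113 + 71) gives (2,4) = 162.
From row 2, 705 − (218 + 141 + 64 + 162) gives (2,5) = 120.
From column 2, 705 − (85 + 141 + 113 + 169) gives (3,2) = 197.
The remaining cell in column 4 is (3,4) = 705 − 627 = 78.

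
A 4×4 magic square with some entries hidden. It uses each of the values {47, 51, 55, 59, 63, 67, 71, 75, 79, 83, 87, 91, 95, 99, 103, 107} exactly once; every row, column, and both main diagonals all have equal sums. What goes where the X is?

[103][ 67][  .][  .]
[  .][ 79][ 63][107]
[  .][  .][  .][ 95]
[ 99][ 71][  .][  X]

The 16 entries sum to 1232, so each line sums to 1232/4 = 308.
Row 2 needs 308; the known cells sum to 249, so (2,1) = 59.
The remaining cell in column 1 is (3,1) = 308 − 261 = 47.
From column 2, 308 − (67 + 79 + 71) gives (3,2) = 91.
From anti-diagonal, 308 − (63 + 91 + 99) gives (1,4) = 55.
Row 1 must total 308; the given cells sum to 225, so (1,3) = 83.
Row 3 must total 308; the given cells sum to 233, so (3,3) = 75.
Using column 3: 83 + 63 + 75 + ? → (4,3) = 308 − 221 = 87.
Column 4 needs 308; the known cells sum to 257, so (4,4) = 51.

51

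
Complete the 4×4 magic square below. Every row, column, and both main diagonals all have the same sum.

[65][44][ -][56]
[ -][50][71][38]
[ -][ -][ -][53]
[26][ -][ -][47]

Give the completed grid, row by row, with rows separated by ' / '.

Column 4 is already complete: 56 + 38 + 53 + 47 = 194, so that is the magic constant.
The remaining cell in row 1 is (1,3) = 194 − 165 = 29.
Row 2 must total 194; the given cells sum to 159, so (2,1) = 35.
From column 1, 194 − (65 + 35 + 26) gives (3,1) = 68.
Using main diagonal: 65 + 50 + 47 + ? → (3,3) = 194 − 162 = 32.
Anti-diagonal: 56 + 71 + 26 + ? = 194, so (3,2) = 41.
Column 2 must total 194; the given cells sum to 135, so (4,2) = 59.
The remaining cell in column 3 is (4,3) = 194 − 132 = 62.

65 44 29 56 / 35 50 71 38 / 68 41 32 53 / 26 59 62 47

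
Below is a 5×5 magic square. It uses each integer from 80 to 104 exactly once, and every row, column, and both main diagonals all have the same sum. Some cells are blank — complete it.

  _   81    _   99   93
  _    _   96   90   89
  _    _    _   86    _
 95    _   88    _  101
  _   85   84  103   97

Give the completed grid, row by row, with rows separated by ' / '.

The entries are 80 through 104, which sum to 2300, so each line sums to 2300/5 = 460.
The remaining cell in row 5 is (5,1) = 460 − 369 = 91.
Using column 4: 99 + 90 + 86 + 103 + ? → (4,4) = 460 − 378 = 82.
Column 5 must total 460; the given cells sum to 380, so (3,5) = 80.
Row 4 needs 460; the known cells sum to 366, so (4,2) = 94.
Using anti-diagonal: 93 + 90 + 94 + 91 + ? → (3,3) = 460 − 368 = 92.
Using column 3: 96 + 92 + 88 + 84 + ? → (1,3) = 460 − 360 = 100.
The remaining cell in row 1 is (1,1) = 460 − 373 = 87.
Using main diagonal: 87 + 92 + 82 + 97 + ? → (2,2) = 460 − 358 = 102.
The remaining cell in row 2 is (2,1) = 460 − 377 = 83.
Using column 1: 87 + 83 + 95 + 91 + ? → (3,1) = 460 − 356 = 104.
Column 2 needs 460; the known cells sum to 362, so (3,2) = 98.

87 81 100 99 93 / 83 102 96 90 89 / 104 98 92 86 80 / 95 94 88 82 101 / 91 85 84 103 97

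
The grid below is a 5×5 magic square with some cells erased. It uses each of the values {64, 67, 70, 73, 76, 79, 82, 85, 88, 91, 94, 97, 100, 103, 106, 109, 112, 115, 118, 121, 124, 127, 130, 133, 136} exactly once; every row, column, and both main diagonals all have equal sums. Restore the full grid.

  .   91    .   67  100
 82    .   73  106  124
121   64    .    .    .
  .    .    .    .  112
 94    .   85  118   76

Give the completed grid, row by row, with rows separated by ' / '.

The 25 entries sum to 2500, so each line sums to 2500/5 = 500.
Row 2: 82 + 73 + 106 + 124 + ? = 500, so (2,2) = 115.
Using row 5: 94 + 85 + 118 + 76 + ? → (5,2) = 500 − 373 = 127.
Column 2: 91 + 115 + 64 + 127 + ? = 500, so (4,2) = 103.
Column 5 needs 500; the known cells sum to 412, so (3,5) = 88.
The remaining cell in anti-diagonal is (3,3) = 500 − 403 = 97.
Using row 3: 121 + 64 + 97 + 88 + ? → (3,4) = 500 − 370 = 130.
The remaining cell in column 4 is (4,4) = 500 − 421 = 79.
Main diagonal needs 500; the known cells sum to 367, so (1,1) = 133.
Row 1 must total 500; the given cells sum to 391, so (1,3) = 109.
Column 1 needs 500; the known cells sum to 430, so (4,1) = 70.
Column 3 needs 500; the known cells sum to 364, so (4,3) = 136.

133 91 109 67 100 / 82 115 73 106 124 / 121 64 97 130 88 / 70 103 136 79 112 / 94 127 85 118 76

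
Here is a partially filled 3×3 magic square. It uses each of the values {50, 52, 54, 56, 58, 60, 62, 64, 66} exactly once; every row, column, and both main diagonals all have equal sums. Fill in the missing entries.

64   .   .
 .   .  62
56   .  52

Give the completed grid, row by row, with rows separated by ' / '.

The 9 entries sum to 522, so each line sums to 522/3 = 174.
Row 3 needs 174; the known cells sum to 108, so (3,2) = 66.
From column 1, 174 − (64 + 56) gives (2,1) = 54.
Column 3 must total 174; the given cells sum to 114, so (1,3) = 60.
Main diagonal: 64 + 52 + ? = 174, so (2,2) = 58.
Row 1 needs 174; the known cells sum to 124, so (1,2) = 50.

64 50 60 / 54 58 62 / 56 66 52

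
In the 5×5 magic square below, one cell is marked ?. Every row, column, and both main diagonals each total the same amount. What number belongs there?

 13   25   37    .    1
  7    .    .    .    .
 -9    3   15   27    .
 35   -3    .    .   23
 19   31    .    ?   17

Column 1 is complete and sums to 65; that is the magic constant.
Row 1: 13 + 25 + 37 + 1 + ? = 65, so (1,4) = -11.
From row 3, 65 − (-9 + 3 + 15 + 27) gives (3,5) = 29.
Column 2 must total 65; the given cells sum to 56, so (2,2) = 9.
Column 5: 1 + 29 + 23 + 17 + ? = 65, so (2,5) = -5.
Main diagonal needs 65; the known cells sum to 54, so (4,4) = 11.
Anti-diagonal needs 65; the known cells sum to 32, so (2,4) = 33.
Row 2 needs 65; the known cells sum to 44, so (2,3) = 21.
Using row 4: 35 + (-3) + 11 + 23 + ? → (4,3) = 65 − 66 = -1.
Column 3 needs 65; the known cells sum to 72, so (5,3) = -7.
Column 4 needs 65; the known cells sum to 60, so (5,4) = 5.

5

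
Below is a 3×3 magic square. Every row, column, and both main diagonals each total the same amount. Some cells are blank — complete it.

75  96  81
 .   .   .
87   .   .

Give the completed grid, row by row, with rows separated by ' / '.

Row 1 is already complete: 75 + 96 + 81 = 252, so that is the magic constant.
The remaining cell in column 1 is (2,1) = 252 − 162 = 90.
Anti-diagonal must total 252; the given cells sum to 168, so (2,2) = 84.
Using row 2: 90 + 84 + ? → (2,3) = 252 − 174 = 78.
The remaining cell in column 2 is (3,2) = 252 − 180 = 72.
Column 3 needs 252; the known cells sum to 159, so (3,3) = 93.

75 96 81 / 90 84 78 / 87 72 93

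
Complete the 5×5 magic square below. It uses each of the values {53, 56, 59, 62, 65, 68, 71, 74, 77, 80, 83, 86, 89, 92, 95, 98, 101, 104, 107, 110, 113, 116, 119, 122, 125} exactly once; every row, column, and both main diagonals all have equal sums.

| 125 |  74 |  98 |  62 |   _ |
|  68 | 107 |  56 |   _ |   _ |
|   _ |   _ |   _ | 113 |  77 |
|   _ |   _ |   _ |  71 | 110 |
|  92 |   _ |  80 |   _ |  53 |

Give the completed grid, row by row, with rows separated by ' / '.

The 25 entries sum to 2225, so each line sums to 2225/5 = 445.
From row 1, 445 − (125 + 74 + 98 + 62) gives (1,5) = 86.
From column 5, 445 − (86 + 77 + 110 + 53) gives (2,5) = 119.
Main diagonal must total 445; the given cells sum to 356, so (3,3) = 89.
From row 2, 445 − (68 + 107 + 56 + 119) gives (2,4) = 95.
Using column 3: 98 + 56 + 89 + 80 + ? → (4,3) = 445 − 323 = 122.
From column 4, 445 − (62 + 95 + 113 + 71) gives (5,4) = 104.
Anti-diagonal must total 445; the given cells sum to 362, so (4,2) = 83.
The remaining cell in row 4 is (4,1) = 445 − 386 = 59.
Row 5 needs 445; the known cells sum to 329, so (5,2) = 116.
Column 1: 125 + 68 + 59 + 92 + ? = 445, so (3,1) = 101.
Using column 2: 74 + 107 + 83 + 116 + ? → (3,2) = 445 − 380 = 65.

125 74 98 62 86 / 68 107 56 95 119 / 101 65 89 113 77 / 59 83 122 71 110 / 92 116 80 104 53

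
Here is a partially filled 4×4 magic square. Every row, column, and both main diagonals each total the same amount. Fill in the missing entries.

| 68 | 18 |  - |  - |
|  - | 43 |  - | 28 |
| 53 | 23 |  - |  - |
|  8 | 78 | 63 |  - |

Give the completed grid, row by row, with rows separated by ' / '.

Column 2 is already complete: 18 + 43 + 23 + 78 = 162, so that is the magic constant.
Using row 4: 8 + 78 + 63 + ? → (4,4) = 162 − 149 = 13.
The remaining cell in column 1 is (2,1) = 162 − 129 = 33.
From main diagonal, 162 − (68 + 43 + 13) gives (3,3) = 38.
Row 2: 33 + 43 + 28 + ? = 162, so (2,3) = 58.
The remaining cell in row 3 is (3,4) = 162 − 114 = 48.
Column 3 must total 162; the given cells sum to 159, so (1,3) = 3.
Column 4: 28 + 48 + 13 + ? = 162, so (1,4) = 73.

68 18 3 73 / 33 43 58 28 / 53 23 38 48 / 8 78 63 13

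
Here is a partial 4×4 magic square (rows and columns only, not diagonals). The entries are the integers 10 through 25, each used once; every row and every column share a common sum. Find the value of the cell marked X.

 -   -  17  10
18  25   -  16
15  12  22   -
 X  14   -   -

The entries are 10 through 25, which sum to 280, so each line sums to 280/4 = 70.
Row 2 needs 70; the known cells sum to 59, so (2,3) = 11.
From row 3, 70 − (15 + 12 + 22) gives (3,4) = 21.
Column 2: 25 + 12 + 14 + ? = 70, so (1,2) = 19.
Column 3: 17 + 11 + 22 + ? = 70, so (4,3) = 20.
Column 4 needs 70; the known cells sum to 47, so (4,4) = 23.
Row 1 needs 70; the known cells sum to 46, so (1,1) = 24.
Row 4: 14 + 20 + 23 + ? = 70, so (4,1) = 13.

13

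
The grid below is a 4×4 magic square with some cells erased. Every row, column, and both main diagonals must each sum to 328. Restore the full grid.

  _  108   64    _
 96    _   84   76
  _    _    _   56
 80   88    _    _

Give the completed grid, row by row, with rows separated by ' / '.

The remaining cell in row 2 is (2,2) = 328 − 256 = 72.
Using column 2: 108 + 72 + 88 + ? → (3,2) = 328 − 268 = 60.
The remaining cell in anti-diagonal is (1,4) = 328 − 224 = 104.
From row 1, 328 − (108 + 64 + 104) gives (1,1) = 52.
Using column 1: 52 + 96 + 80 + ? → (3,1) = 328 − 228 = 100.
Column 4: 104 + 76 + 56 + ? = 328, so (4,4) = 92.
Main diagonal needs 328; the known cells sum to 216, so (3,3) = 112.
Row 4 must total 328; the given cells sum to 260, so (4,3) = 68.

52 108 64 104 / 96 72 84 76 / 100 60 112 56 / 80 88 68 92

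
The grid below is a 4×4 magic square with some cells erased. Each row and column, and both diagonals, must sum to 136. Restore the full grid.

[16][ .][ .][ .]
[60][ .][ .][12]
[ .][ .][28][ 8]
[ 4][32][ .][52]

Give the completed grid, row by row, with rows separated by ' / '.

From row 4, 136 − (4 + 32 + 52) gives (4,3) = 48.
Column 1 must total 136; the given cells sum to 80, so (3,1) = 56.
Column 4 must total 136; the given cells sum to 72, so (1,4) = 64.
Main diagonal needs 136; the known cells sum to 96, so (2,2) = 40.
From row 2, 136 − (60 + 40 + 12) gives (2,3) = 24.
Row 3 must total 136; the given cells sum to 92, so (3,2) = 44.
Column 2 needs 136; the known cells sum to 116, so (1,2) = 20.
Using column 3: 24 + 28 + 48 + ? → (1,3) = 136 − 100 = 36.

16 20 36 64 / 60 40 24 12 / 56 44 28 8 / 4 32 48 52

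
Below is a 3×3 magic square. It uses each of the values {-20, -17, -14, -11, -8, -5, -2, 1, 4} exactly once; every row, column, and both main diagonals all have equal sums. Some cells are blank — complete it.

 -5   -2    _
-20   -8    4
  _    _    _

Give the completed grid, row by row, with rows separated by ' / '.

The 9 entries sum to -72, so each line sums to -72/3 = -24.
The remaining cell in row 1 is (1,3) = -24 − (-7) = -17.
The remaining cell in column 1 is (3,1) = -24 − (-25) = 1.
Column 2: -2 + (-8) + ? = -24, so (3,2) = -14.
From column 3, -24 − (-17 + 4) gives (3,3) = -11.

-5 -2 -17 / -20 -8 4 / 1 -14 -11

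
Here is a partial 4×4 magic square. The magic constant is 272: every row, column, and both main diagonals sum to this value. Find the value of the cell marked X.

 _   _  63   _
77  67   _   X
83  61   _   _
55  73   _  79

Row 4 must total 272; the given cells sum to 207, so (4,3) = 65.
The remaining cell in column 1 is (1,1) = 272 − 215 = 57.
From column 2, 272 − (67 + 61 + 73) gives (1,2) = 71.
Main diagonal must total 272; the given cells sum to 203, so (3,3) = 69.
Row 1: 57 + 71 + 63 + ? = 272, so (1,4) = 81.
The remaining cell in row 3 is (3,4) = 272 − 213 = 59.
Column 3: 63 + 69 + 65 + ? = 272, so (2,3) = 75.
From column 4, 272 − (81 + 59 + 79) gives (2,4) = 53.

53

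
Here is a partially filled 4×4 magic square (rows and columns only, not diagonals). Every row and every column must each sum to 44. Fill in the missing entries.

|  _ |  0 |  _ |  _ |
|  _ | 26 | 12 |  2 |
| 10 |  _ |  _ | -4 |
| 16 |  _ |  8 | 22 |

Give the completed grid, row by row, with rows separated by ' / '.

14 0 6 24 / 4 26 12 2 / 10 20 18 -4 / 16 -2 8 22

Using row 2: 26 + 12 + 2 + ? → (2,1) = 44 − 40 = 4.
Row 4 needs 44; the known cells sum to 46, so (4,2) = -2.
Column 1: 4 + 10 + 16 + ? = 44, so (1,1) = 14.
Using column 2: 0 + 26 + (-2) + ? → (3,2) = 44 − 24 = 20.
The remaining cell in column 4 is (1,4) = 44 − 20 = 24.
From row 1, 44 − (14 + 0 + 24) gives (1,3) = 6.
The remaining cell in row 3 is (3,3) = 44 − 26 = 18.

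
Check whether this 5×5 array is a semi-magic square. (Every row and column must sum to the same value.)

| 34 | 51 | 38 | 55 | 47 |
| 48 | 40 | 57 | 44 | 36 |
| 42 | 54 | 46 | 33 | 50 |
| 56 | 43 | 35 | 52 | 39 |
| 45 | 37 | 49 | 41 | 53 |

Yes

Row 1: 34 + 51 + 38 + 55 + 47 = 225.
Row 2: 48 + 40 + 57 + 44 + 36 = 225.
Row 3: 42 + 54 + 46 + 33 + 50 = 225.
Row 4: 56 + 43 + 35 + 52 + 39 = 225.
Row 5: 45 + 37 + 49 + 41 + 53 = 225.
Column 1: 34 + 48 + 42 + 56 + 45 = 225.
Column 2: 51 + 40 + 54 + 43 + 37 = 225.
Column 3: 38 + 57 + 46 + 35 + 49 = 225.
Column 4: 55 + 44 + 33 + 52 + 41 = 225.
Column 5: 47 + 36 + 50 + 39 + 53 = 225.
All lines sum to 225.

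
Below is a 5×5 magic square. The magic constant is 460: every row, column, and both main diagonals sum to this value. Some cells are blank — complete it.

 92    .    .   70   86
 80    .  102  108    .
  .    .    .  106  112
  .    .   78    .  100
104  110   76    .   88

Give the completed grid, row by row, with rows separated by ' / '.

92 98 114 70 86 / 80 96 102 108 74 / 68 84 90 106 112 / 116 72 78 94 100 / 104 110 76 82 88

Row 5 needs 460; the known cells sum to 378, so (5,4) = 82.
Column 4: 70 + 108 + 106 + 82 + ? = 460, so (4,4) = 94.
Using column 5: 86 + 112 + 100 + 88 + ? → (2,5) = 460 − 386 = 74.
Row 2: 80 + 102 + 108 + 74 + ? = 460, so (2,2) = 96.
Main diagonal needs 460; the known cells sum to 370, so (3,3) = 90.
Anti-diagonal: 86 + 108 + 90 + 104 + ? = 460, so (4,2) = 72.
Using row 4: 72 + 78 + 94 + 100 + ? → (4,1) = 460 − 344 = 116.
Column 1 needs 460; the known cells sum to 392, so (3,1) = 68.
The remaining cell in column 3 is (1,3) = 460 − 346 = 114.
From row 1, 460 − (92 + 114 + 70 + 86) gives (1,2) = 98.
Row 3 needs 460; the known cells sum to 376, so (3,2) = 84.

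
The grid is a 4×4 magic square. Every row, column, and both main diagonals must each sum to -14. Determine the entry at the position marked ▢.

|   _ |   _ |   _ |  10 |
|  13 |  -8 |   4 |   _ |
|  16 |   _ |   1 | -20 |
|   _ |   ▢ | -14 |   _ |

Row 2 needs -14; the known cells sum to 9, so (2,4) = -23.
The remaining cell in row 3 is (3,2) = -14 − (-3) = -11.
Column 3: 4 + 1 + (-14) + ? = -14, so (1,3) = -5.
Using column 4: 10 + (-23) + (-20) + ? → (4,4) = -14 − (-33) = 19.
Using main diagonal: -8 + 1 + 19 + ? → (1,1) = -14 − 12 = -26.
Using anti-diagonal: 10 + 4 + (-11) + ? → (4,1) = -14 − 3 = -17.
The remaining cell in row 1 is (1,2) = -14 − (-21) = 7.
Row 4: -17 + (-14) + 19 + ? = -14, so (4,2) = -2.

-2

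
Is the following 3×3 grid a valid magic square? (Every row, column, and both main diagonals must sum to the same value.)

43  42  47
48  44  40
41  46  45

Yes

Row 1: 43 + 42 + 47 = 132.
Row 2: 48 + 44 + 40 = 132.
Row 3: 41 + 46 + 45 = 132.
Column 1: 43 + 48 + 41 = 132.
Column 2: 42 + 44 + 46 = 132.
Column 3: 47 + 40 + 45 = 132.
Main diagonal: 43 + 44 + 45 = 132.
Anti-diagonal: 47 + 44 + 41 = 132.
All lines sum to 132.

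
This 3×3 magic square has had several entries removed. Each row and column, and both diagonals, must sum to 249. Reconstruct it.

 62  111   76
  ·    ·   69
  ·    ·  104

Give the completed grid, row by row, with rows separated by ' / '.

62 111 76 / 97 83 69 / 90 55 104

From main diagonal, 249 − (62 + 104) gives (2,2) = 83.
From anti-diagonal, 249 − (76 + 83) gives (3,1) = 90.
Row 2 must total 249; the given cells sum to 152, so (2,1) = 97.
Row 3 needs 249; the known cells sum to 194, so (3,2) = 55.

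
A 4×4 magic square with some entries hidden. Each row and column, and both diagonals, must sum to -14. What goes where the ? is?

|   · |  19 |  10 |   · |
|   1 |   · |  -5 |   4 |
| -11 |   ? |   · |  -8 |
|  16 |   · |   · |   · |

Using row 2: 1 + (-5) + 4 + ? → (2,2) = -14 − 0 = -14.
The remaining cell in column 1 is (1,1) = -14 − 6 = -20.
Row 1 must total -14; the given cells sum to 9, so (1,4) = -23.
Column 4 needs -14; the known cells sum to -27, so (4,4) = 13.
From main diagonal, -14 − (-20 + (-14) + 13) gives (3,3) = 7.
Using anti-diagonal: -23 + (-5) + 16 + ? → (3,2) = -14 − (-12) = -2.

-2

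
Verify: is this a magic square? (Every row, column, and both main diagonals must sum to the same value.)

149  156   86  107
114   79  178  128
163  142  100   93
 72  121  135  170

Row 1: 149 + 156 + 86 + 107 = 498.
Row 2: 114 + 79 + 178 + 128 = 499.
Row 3: 163 + 142 + 100 + 93 = 498.
Row 4: 72 + 121 + 135 + 170 = 498.
Column 1: 149 + 114 + 163 + 72 = 498.
Column 2: 156 + 79 + 142 + 121 = 498.
Column 3: 86 + 178 + 100 + 135 = 499.
Column 4: 107 + 128 + 93 + 170 = 498.
Main diagonal: 149 + 79 + 100 + 170 = 498.
Anti-diagonal: 107 + 178 + 142 + 72 = 499.

No — column 4 sums to 498 but column 3 sums to 499.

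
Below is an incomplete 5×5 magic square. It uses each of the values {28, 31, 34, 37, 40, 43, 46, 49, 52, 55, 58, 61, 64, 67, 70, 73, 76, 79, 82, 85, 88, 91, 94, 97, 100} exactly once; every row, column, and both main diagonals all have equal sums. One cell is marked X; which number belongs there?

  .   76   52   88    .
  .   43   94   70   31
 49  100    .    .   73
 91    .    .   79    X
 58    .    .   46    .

55

The 25 entries sum to 1600, so each line sums to 1600/5 = 320.
Row 2 must total 320; the given cells sum to 238, so (2,1) = 82.
Using column 1: 82 + 49 + 91 + 58 + ? → (1,1) = 320 − 280 = 40.
Column 4 must total 320; the given cells sum to 283, so (3,4) = 37.
Row 1: 40 + 76 + 52 + 88 + ? = 320, so (1,5) = 64.
Row 3 needs 320; the known cells sum to 259, so (3,3) = 61.
Main diagonal needs 320; the known cells sum to 223, so (5,5) = 97.
From anti-diagonal, 320 − (64 + 70 + 61 + 58) gives (4,2) = 67.
Column 2 must total 320; the given cells sum to 286, so (5,2) = 34.
Column 5 must total 320; the given cells sum to 265, so (4,5) = 55.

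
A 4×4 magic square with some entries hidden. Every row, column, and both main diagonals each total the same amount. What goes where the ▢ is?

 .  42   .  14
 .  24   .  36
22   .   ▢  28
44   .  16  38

Column 4 is complete and sums to 116; that is the magic constant.
Row 4 needs 116; the known cells sum to 98, so (4,2) = 18.
Column 2 must total 116; the given cells sum to 84, so (3,2) = 32.
Anti-diagonal: 14 + 32 + 44 + ? = 116, so (2,3) = 26.
Row 2 needs 116; the known cells sum to 86, so (2,1) = 30.
Row 3: 22 + 32 + 28 + ? = 116, so (3,3) = 34.

34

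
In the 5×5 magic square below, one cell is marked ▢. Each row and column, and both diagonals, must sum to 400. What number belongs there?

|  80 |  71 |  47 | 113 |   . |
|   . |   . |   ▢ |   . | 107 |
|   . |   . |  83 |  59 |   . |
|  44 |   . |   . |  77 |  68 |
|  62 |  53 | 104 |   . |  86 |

From row 1, 400 − (80 + 71 + 47 + 113) gives (1,5) = 89.
Row 5 needs 400; the known cells sum to 305, so (5,4) = 95.
Column 4 must total 400; the given cells sum to 344, so (2,4) = 56.
Column 5 must total 400; the given cells sum to 350, so (3,5) = 50.
Main diagonal needs 400; the known cells sum to 326, so (2,2) = 74.
Using anti-diagonal: 89 + 56 + 83 + 62 + ? → (4,2) = 400 − 290 = 110.
Row 4: 44 + 110 + 77 + 68 + ? = 400, so (4,3) = 101.
Column 2 needs 400; the known cells sum to 308, so (3,2) = 92.
The remaining cell in column 3 is (2,3) = 400 − 335 = 65.

65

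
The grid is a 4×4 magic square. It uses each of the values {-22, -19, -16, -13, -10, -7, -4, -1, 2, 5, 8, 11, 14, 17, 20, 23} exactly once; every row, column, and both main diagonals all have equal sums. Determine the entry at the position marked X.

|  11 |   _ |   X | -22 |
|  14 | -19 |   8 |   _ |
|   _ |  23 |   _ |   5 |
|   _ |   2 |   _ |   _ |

The 16 entries sum to 8, so each line sums to 8/4 = 2.
Row 2 must total 2; the given cells sum to 3, so (2,4) = -1.
Column 2 needs 2; the known cells sum to 6, so (1,2) = -4.
Column 4 must total 2; the given cells sum to -18, so (4,4) = 20.
Main diagonal: 11 + (-19) + 20 + ? = 2, so (3,3) = -10.
Anti-diagonal must total 2; the given cells sum to 9, so (4,1) = -7.
Using row 1: 11 + (-4) + (-22) + ? → (1,3) = 2 − (-15) = 17.

17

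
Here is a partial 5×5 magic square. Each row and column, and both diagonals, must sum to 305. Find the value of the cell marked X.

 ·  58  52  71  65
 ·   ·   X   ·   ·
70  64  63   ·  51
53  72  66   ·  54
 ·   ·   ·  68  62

55

Row 1 needs 305; the known cells sum to 246, so (1,1) = 59.
From row 3, 305 − (70 + 64 + 63 + 51) gives (3,4) = 57.
Row 4 must total 305; the given cells sum to 245, so (4,4) = 60.
Column 4 must total 305; the given cells sum to 256, so (2,4) = 49.
Using column 5: 65 + 51 + 54 + 62 + ? → (2,5) = 305 − 232 = 73.
Using main diagonal: 59 + 63 + 60 + 62 + ? → (2,2) = 305 − 244 = 61.
Anti-diagonal: 65 + 49 + 63 + 72 + ? = 305, so (5,1) = 56.
Using column 1: 59 + 70 + 53 + 56 + ? → (2,1) = 305 − 238 = 67.
Using column 2: 58 + 61 + 64 + 72 + ? → (5,2) = 305 − 255 = 50.
Row 2 must total 305; the given cells sum to 250, so (2,3) = 55.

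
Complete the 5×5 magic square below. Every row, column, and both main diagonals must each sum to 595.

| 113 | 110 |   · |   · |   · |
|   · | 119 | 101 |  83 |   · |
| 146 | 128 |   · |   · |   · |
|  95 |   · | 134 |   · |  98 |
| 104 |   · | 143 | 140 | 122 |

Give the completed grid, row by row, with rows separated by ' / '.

The remaining cell in row 5 is (5,2) = 595 − 509 = 86.
Using column 1: 113 + 146 + 95 + 104 + ? → (2,1) = 595 − 458 = 137.
Column 2: 110 + 119 + 128 + 86 + ? = 595, so (4,2) = 152.
From row 2, 595 − (137 + 119 + 101 + 83) gives (2,5) = 155.
Row 4 must total 595; the given cells sum to 479, so (4,4) = 116.
Using main diagonal: 113 + 119 + 116 + 122 + ? → (3,3) = 595 − 470 = 125.
Using anti-diagonal: 83 + 125 + 152 + 104 + ? → (1,5) = 595 − 464 = 131.
Column 3 needs 595; the known cells sum to 503, so (1,3) = 92.
Column 5 must total 595; the given cells sum to 506, so (3,5) = 89.
Row 1: 113 + 110 + 92 + 131 + ? = 595, so (1,4) = 149.
From row 3, 595 − (146 + 128 + 125 + 89) gives (3,4) = 107.

113 110 92 149 131 / 137 119 101 83 155 / 146 128 125 107 89 / 95 152 134 116 98 / 104 86 143 140 122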